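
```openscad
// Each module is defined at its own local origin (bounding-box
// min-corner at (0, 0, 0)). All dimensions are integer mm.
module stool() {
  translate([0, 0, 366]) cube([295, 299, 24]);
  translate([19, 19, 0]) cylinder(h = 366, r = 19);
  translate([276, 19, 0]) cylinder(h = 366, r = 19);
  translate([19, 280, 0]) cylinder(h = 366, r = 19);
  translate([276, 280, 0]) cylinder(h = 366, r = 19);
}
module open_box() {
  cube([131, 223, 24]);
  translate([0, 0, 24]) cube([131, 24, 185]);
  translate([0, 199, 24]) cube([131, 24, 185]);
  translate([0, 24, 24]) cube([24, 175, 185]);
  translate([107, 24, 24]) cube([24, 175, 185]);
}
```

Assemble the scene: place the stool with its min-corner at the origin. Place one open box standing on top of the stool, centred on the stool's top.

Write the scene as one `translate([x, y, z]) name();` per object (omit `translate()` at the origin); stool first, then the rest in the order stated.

stool();
translate([82, 38, 390]) open_box();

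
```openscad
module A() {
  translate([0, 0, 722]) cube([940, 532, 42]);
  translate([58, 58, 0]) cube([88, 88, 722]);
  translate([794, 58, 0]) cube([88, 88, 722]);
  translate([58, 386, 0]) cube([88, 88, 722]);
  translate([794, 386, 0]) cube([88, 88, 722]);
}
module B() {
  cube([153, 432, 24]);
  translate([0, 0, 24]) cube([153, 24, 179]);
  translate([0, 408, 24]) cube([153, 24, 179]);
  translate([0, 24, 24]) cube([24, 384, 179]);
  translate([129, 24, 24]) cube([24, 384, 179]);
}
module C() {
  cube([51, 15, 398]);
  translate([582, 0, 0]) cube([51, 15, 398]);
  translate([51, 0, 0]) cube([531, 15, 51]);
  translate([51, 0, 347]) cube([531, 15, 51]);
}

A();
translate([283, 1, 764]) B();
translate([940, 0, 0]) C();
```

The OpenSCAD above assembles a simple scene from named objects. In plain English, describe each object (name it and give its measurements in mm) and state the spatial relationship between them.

A is a rectangular dining table. The top is 940×532×42 mm with its upper surface at z = 764 mm. It stands on four 88×88 mm square legs, each inset 58 mm from the nearest pair of top edges, running from the floor to the underside of the top.

B is an open-topped rectangular box: outside dimensions 153×432×203 mm, with a uniform wall and base thickness of 24 mm. The base is a full 153×432 slab on the floor; four walls sit on top of the base. The front and back walls (the −y and +y sides) span the full width; the two side walls fit between them.

C is a rectangular picture frame lying in the x–z plane (depth along y). The opening is 531 mm wide (x) by 296 mm tall (z), surrounded by a border 51 mm wide on all four sides. The frame is 15 mm deep and is made of two full-height vertical stiles with two horizontal rails fitted between them.

The open box is on top of the table. The picture frame is against the table's +x side, with their −y faces flush.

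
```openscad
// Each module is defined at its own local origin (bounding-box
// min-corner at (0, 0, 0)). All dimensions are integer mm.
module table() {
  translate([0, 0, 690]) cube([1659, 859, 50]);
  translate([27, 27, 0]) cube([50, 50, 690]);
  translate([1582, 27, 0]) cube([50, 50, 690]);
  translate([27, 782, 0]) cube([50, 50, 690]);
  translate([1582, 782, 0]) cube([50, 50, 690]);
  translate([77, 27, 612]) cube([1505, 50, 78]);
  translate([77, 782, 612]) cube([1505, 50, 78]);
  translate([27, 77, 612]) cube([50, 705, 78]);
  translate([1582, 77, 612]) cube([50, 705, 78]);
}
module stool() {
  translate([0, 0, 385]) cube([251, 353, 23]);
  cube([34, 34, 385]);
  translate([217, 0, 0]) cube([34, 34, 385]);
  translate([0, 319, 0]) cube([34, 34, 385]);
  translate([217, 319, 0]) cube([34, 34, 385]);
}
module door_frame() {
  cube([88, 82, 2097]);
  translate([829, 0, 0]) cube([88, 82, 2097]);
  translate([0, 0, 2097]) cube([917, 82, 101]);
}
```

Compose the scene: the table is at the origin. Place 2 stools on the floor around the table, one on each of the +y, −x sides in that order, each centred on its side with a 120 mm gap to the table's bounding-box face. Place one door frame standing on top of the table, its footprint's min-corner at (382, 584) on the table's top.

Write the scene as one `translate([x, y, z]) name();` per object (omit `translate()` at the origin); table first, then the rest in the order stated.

table();
translate([704, 979, 0]) stool();
translate([-371, 253, 0]) stool();
translate([382, 584, 740]) door_frame();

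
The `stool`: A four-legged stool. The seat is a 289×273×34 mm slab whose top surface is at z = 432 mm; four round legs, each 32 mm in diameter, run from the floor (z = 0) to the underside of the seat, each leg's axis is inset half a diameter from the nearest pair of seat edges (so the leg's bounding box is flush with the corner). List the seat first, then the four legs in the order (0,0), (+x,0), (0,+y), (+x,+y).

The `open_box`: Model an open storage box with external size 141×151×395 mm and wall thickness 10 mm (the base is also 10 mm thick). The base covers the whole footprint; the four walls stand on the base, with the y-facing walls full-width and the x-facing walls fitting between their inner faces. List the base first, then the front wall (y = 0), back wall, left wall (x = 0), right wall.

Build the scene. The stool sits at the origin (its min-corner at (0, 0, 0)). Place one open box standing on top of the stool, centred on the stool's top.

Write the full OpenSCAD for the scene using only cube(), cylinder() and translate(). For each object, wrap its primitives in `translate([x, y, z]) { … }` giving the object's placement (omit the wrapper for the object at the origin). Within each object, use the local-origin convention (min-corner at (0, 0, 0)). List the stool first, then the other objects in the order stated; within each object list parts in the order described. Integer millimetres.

translate([0, 0, 398]) cube([289, 273, 34]);
translate([16, 16, 0]) cylinder(h = 398, r = 16);
translate([273, 16, 0]) cylinder(h = 398, r = 16);
translate([16, 257, 0]) cylinder(h = 398, r = 16);
translate([273, 257, 0]) cylinder(h = 398, r = 16);
translate([74, 61, 432]) {
  cube([141, 151, 10]);
  translate([0, 0, 10]) cube([141, 10, 385]);
  translate([0, 141, 10]) cube([141, 10, 385]);
  translate([0, 10, 10]) cube([10, 131, 385]);
  translate([131, 10, 10]) cube([10, 131, 385]);
}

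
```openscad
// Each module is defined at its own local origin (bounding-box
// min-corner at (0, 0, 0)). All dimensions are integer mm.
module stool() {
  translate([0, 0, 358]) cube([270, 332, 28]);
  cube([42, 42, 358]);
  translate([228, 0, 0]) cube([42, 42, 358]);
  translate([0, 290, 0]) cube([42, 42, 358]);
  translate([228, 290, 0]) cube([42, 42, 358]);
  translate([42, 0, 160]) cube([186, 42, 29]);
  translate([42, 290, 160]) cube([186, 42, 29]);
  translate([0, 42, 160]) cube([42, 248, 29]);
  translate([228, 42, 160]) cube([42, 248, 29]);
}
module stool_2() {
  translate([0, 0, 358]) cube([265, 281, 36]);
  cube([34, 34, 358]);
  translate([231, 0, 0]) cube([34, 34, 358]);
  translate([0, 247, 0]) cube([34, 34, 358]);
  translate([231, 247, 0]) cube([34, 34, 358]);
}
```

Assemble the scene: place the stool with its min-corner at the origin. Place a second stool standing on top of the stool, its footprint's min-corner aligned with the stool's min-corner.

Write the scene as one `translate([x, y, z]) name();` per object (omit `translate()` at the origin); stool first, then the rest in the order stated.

stool();
translate([0, 0, 386]) stool_2();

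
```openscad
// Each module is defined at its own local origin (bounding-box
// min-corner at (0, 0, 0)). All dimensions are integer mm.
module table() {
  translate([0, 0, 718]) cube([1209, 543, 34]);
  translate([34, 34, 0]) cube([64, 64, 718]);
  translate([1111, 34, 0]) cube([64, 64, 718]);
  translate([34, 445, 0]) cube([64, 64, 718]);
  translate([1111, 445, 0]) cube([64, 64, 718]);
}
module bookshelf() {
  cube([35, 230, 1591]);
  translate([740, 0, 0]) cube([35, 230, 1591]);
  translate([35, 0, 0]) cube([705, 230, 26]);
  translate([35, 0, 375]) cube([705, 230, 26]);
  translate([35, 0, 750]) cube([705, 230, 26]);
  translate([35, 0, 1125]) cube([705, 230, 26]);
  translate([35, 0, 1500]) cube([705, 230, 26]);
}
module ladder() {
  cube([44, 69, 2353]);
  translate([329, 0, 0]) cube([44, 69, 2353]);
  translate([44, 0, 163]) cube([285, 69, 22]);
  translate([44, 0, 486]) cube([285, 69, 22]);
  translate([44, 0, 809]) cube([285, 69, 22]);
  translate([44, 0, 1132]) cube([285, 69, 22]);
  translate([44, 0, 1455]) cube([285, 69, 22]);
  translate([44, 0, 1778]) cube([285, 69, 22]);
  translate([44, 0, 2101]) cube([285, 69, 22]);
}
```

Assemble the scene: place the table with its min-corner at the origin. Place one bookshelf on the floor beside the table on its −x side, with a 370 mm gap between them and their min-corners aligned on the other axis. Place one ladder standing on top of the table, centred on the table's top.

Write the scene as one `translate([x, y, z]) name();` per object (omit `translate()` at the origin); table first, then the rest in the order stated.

table();
translate([-1145, 0, 0]) bookshelf();
translate([418, 237, 752]) ladder();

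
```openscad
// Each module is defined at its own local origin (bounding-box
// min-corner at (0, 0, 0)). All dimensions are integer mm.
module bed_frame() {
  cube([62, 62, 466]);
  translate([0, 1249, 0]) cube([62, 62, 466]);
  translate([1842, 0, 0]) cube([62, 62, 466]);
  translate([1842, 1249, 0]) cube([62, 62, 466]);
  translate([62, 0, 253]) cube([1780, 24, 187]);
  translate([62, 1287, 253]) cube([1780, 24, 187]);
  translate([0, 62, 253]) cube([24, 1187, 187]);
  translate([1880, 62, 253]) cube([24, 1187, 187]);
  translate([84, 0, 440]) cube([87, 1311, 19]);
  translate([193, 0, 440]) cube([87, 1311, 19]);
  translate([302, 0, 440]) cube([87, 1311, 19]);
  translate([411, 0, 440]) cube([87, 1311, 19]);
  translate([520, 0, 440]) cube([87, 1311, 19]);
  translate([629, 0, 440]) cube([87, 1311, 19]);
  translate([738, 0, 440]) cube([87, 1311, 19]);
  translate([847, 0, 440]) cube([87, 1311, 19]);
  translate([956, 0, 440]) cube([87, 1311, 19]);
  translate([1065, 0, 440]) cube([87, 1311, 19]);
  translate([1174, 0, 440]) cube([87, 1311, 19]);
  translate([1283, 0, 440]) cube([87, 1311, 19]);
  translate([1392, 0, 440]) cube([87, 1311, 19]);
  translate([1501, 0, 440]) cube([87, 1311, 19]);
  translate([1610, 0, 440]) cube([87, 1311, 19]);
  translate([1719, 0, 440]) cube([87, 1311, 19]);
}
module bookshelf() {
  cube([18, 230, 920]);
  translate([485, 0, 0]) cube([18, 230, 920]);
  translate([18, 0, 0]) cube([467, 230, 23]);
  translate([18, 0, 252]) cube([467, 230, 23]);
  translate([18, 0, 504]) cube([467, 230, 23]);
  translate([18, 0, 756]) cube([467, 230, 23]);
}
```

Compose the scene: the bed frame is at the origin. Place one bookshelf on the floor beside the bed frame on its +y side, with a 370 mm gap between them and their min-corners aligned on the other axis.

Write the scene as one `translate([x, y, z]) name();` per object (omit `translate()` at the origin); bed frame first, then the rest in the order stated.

bed_frame();
translate([0, 1681, 0]) bookshelf();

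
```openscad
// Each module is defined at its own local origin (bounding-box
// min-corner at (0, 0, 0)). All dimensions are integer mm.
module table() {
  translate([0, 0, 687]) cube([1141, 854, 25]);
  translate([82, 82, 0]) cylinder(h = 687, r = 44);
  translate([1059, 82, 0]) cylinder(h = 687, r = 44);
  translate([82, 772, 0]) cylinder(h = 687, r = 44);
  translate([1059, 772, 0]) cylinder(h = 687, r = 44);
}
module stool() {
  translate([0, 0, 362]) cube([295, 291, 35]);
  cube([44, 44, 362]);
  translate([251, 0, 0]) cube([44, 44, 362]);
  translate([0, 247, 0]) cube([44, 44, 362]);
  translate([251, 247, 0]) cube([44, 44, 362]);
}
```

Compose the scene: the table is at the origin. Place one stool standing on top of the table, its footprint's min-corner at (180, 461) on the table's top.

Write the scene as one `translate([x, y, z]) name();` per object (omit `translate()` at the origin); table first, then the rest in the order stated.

table();
translate([180, 461, 712]) stool();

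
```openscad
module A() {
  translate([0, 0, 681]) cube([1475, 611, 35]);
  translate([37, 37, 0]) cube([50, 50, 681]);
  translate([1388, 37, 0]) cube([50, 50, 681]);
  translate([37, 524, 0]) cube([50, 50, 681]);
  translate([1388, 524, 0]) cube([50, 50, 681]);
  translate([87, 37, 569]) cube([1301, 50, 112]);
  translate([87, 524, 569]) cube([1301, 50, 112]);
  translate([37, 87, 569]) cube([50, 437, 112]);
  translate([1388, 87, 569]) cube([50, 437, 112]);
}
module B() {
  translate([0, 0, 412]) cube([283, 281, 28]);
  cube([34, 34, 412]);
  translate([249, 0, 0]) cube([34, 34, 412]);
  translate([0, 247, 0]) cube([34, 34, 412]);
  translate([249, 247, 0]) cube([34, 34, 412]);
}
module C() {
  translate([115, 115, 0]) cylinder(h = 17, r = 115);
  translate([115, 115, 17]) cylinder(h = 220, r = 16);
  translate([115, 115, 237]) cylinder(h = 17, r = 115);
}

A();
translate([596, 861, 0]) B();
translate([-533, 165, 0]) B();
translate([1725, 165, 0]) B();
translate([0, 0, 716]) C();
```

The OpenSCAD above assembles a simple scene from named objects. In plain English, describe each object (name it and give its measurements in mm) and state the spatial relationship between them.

A is a table with a 1475×611 mm rectangular top, 35 mm thick, top surface at z = 716 mm, supported by four 50×50 mm square legs, each inset 37 mm from the nearest pair of top edges, running from the floor. Four apron rails, 50 mm thick and 112 mm tall, run between adjacent legs with their top edges flush with the underside of the top and their outer faces flush with the legs' outer faces.

B is a four-legged stool. The seat is a 283×281×28 mm slab whose top surface is at z = 440 mm; four square legs, each 34×34 mm in cross-section, run from the floor (z = 0) to the underside of the seat, each flush with a corner of the seat.

C is a spool: two coaxial disc flanges of radius 115 mm and thickness 17 mm, joined by a core cylinder of radius 16 mm and height 220 mm. The lower flange rests on z = 0 and the three cylinders share a vertical axis.

Three stools sit around the table at the +y, −x, +x sides. The spool is on top of the table.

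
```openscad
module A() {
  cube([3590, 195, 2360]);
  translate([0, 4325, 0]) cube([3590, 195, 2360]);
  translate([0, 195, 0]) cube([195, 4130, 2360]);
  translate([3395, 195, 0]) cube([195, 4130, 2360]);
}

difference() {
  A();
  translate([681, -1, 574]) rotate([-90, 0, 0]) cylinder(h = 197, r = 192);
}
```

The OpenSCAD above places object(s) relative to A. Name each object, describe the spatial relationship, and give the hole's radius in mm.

A is a house frame. The house frame has a circular hole through its front wall. The hole's radius is 192 mm.

The subtracted cylinder has r = 192 mm.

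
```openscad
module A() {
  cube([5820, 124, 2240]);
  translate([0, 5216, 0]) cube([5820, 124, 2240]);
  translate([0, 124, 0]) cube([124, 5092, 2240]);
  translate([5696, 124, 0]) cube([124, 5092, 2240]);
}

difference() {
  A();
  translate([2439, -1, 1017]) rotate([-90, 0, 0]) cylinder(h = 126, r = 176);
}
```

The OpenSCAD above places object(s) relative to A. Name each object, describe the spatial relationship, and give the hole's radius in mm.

The subtracted cylinder has r = 176 mm.

A is a house frame. The house frame has a circular hole through its front wall. The hole's radius is 176 mm.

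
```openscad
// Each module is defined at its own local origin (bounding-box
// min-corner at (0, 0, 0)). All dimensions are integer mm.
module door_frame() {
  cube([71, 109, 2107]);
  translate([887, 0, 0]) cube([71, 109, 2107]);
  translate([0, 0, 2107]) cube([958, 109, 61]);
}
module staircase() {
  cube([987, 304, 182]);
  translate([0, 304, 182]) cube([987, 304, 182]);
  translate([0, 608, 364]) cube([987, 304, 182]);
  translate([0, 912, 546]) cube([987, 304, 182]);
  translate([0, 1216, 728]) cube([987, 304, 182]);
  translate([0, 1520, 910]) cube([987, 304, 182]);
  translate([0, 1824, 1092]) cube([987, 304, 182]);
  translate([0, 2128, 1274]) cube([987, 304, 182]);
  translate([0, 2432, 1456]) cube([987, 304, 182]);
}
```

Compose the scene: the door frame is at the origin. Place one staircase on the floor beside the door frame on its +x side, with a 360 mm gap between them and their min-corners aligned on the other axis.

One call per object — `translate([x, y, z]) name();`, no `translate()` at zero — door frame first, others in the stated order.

door_frame();
translate([1318, 0, 0]) staircase();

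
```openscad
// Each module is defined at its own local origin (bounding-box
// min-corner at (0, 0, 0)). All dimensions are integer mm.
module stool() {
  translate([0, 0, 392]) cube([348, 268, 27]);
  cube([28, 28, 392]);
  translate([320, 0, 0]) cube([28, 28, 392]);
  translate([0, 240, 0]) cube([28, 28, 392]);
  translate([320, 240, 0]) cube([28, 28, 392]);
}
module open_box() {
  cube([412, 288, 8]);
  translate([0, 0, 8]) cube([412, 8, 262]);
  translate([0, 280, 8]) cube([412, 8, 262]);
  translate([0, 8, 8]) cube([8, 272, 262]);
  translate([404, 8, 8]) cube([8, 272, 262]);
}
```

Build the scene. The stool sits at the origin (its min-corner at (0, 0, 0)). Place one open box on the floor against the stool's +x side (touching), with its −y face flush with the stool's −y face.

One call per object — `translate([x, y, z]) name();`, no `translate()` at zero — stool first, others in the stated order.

stool();
translate([348, 0, 0]) open_box();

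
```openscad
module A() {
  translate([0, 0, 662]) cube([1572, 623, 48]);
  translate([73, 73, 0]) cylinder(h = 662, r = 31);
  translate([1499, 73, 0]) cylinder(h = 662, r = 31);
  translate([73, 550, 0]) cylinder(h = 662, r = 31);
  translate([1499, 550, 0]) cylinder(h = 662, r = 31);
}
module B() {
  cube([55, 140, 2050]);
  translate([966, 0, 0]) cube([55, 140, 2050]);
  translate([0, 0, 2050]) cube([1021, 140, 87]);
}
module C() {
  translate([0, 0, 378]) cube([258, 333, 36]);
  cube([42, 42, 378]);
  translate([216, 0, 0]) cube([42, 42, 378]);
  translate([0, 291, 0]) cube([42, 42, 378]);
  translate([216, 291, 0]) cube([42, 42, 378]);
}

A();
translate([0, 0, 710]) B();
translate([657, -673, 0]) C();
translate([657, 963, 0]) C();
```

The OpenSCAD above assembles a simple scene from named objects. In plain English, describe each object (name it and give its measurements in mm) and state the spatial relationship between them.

A is a rectangular dining table. The top is 1572×623×48 mm with its upper surface at z = 710 mm. It stands on four round legs of 62 mm diameter, each leg's bounding box inset 42 mm from the nearest pair of top edges, running from the floor to the underside of the top.

B is a door frame. The clear opening is 911 mm wide and 2050 mm high. Two 55 mm wide jambs, 140 mm deep, stand either side of the opening from the floor to the top of the opening. A 87 mm thick head sits across the top of both jambs, spanning the full outside width of the frame.

C is a simple wooden stool: a rectangular seat 258 mm (x) by 333 mm (y), 36 mm thick, top face at z = 414 mm, on four square legs, each 42×42 mm in cross-section. The legs rest on z = 0, each flush with a corner of the seat.

The door frame is on top of the table. Two stools sit around the table at the −y, +y sides.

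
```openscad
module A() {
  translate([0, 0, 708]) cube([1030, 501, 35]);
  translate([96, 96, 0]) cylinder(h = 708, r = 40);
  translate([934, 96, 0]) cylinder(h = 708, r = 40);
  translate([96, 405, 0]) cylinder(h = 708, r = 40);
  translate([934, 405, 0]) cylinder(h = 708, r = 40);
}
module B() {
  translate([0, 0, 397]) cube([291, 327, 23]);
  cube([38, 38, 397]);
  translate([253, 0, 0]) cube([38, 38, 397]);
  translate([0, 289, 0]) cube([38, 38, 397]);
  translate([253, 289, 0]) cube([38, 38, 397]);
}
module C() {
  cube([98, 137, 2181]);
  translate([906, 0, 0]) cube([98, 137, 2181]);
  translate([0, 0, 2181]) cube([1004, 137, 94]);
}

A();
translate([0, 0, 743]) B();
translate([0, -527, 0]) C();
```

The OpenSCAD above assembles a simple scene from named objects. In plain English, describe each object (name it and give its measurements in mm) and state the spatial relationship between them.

A is a table: top 1030 mm (x) × 501 mm (y), 35 mm thick, upper face at z = 743 mm, on four round legs of 80 mm diameter, each leg's bounding box inset 56 mm from the nearest pair of top edges, running from z = 0 to the bottom of the top.

B is a four-legged stool. The seat is a 291×327×23 mm slab whose top surface is at z = 420 mm; four square legs, each 38×38 mm in cross-section, run from the floor (z = 0) to the underside of the seat, each flush with a corner of the seat.

C is a door frame. The clear opening is 808 mm wide and 2181 mm high. Two 98 mm wide jambs, 137 mm deep, stand either side of the opening from the floor to the top of the opening. A 94 mm thick head sits across the top of both jambs, spanning the full outside width of the frame.

The stool is on top of the table. The door frame is on the floor beside the table on its −y side.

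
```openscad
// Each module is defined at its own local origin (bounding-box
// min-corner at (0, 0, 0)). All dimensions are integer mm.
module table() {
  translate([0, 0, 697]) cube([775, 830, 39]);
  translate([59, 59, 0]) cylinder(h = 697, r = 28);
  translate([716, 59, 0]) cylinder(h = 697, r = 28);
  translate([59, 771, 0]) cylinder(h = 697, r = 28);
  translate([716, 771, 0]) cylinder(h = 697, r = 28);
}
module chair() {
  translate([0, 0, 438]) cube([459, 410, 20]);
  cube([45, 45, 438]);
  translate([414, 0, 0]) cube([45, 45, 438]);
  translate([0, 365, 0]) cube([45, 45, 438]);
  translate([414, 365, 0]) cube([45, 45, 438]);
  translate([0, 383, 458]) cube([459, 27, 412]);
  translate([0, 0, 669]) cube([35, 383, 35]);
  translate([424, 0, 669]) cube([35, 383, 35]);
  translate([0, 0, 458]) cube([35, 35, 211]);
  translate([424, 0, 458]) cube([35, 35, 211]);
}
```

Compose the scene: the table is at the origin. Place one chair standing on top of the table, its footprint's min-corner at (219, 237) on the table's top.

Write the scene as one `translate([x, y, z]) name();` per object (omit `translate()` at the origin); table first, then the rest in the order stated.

table();
translate([219, 237, 736]) chair();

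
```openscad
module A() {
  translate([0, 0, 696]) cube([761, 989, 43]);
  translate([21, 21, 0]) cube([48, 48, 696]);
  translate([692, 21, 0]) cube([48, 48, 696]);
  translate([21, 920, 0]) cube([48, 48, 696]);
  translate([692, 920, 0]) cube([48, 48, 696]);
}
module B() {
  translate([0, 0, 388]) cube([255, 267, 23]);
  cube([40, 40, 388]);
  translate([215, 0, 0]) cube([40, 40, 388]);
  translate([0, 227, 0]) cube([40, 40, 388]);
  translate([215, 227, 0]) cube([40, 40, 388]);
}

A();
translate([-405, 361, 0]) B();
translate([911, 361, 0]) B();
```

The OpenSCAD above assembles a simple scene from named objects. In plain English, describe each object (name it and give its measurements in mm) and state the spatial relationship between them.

A is a table with a 761×989 mm rectangular top, 43 mm thick, top surface at z = 739 mm, supported by four 48×48 mm square legs, each inset 21 mm from the nearest pair of top edges, running from the floor.

B is a simple wooden stool: a rectangular seat 255 mm (x) by 267 mm (y), 23 mm thick, top face at z = 411 mm, on four square legs, each 40×40 mm in cross-section. The legs rest on z = 0, each flush with a corner of the seat.

Two stools sit around the table at the −x, +x sides.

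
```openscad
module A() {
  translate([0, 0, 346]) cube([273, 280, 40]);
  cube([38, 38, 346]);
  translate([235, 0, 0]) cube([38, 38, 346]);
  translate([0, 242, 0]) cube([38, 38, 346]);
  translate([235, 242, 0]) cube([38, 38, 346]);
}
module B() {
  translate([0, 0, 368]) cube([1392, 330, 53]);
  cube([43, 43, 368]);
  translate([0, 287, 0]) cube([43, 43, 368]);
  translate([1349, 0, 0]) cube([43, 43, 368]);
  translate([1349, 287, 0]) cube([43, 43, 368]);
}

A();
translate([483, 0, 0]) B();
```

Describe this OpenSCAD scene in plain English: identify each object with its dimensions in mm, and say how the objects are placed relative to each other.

A is a four-legged stool. The seat is a 273×280×40 mm slab whose top surface is at z = 386 mm; four square legs, each 38×38 mm in cross-section, run from the floor (z = 0) to the underside of the seat, each flush with a corner of the seat.

B is a bench: a 1392×330 mm seat slab, 53 mm thick, top at z = 421 mm, on four 43×43 mm square legs flush with the seat corners and standing on z = 0.

The bench is on the floor beside the stool on its +x side.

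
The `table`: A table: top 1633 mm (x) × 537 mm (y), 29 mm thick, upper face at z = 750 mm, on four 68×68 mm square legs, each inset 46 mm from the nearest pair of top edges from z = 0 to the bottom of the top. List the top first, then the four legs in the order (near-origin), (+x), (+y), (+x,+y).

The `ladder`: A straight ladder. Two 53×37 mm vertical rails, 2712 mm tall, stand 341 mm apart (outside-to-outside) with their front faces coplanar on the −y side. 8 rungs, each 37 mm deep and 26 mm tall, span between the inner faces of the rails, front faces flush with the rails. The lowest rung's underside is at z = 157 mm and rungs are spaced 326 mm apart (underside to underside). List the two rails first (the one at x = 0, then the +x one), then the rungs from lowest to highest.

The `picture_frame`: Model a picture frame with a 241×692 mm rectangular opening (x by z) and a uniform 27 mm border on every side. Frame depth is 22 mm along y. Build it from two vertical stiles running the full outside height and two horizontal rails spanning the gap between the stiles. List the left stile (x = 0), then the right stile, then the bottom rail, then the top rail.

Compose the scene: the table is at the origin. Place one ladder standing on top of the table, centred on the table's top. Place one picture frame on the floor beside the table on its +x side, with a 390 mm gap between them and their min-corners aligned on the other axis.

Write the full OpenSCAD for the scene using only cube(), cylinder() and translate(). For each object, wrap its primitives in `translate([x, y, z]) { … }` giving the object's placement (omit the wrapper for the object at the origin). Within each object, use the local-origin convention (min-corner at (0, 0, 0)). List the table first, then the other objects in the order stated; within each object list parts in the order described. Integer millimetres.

translate([0, 0, 721]) cube([1633, 537, 29]);
translate([46, 46, 0]) cube([68, 68, 721]);
translate([1519, 46, 0]) cube([68, 68, 721]);
translate([46, 423, 0]) cube([68, 68, 721]);
translate([1519, 423, 0]) cube([68, 68, 721]);
translate([646, 250, 750]) {
  cube([53, 37, 2712]);
  translate([288, 0, 0]) cube([53, 37, 2712]);
  translate([53, 0, 157]) cube([235, 37, 26]);
  translate([53, 0, 483]) cube([235, 37, 26]);
  translate([53, 0, 809]) cube([235, 37, 26]);
  translate([53, 0, 1135]) cube([235, 37, 26]);
  translate([53, 0, 1461]) cube([235, 37, 26]);
  translate([53, 0, 1787]) cube([235, 37, 26]);
  translate([53, 0, 2113]) cube([235, 37, 26]);
  translate([53, 0, 2439]) cube([235, 37, 26]);
}
translate([2023, 0, 0]) {
  cube([27, 22, 746]);
  translate([268, 0, 0]) cube([27, 22, 746]);
  translate([27, 0, 0]) cube([241, 22, 27]);
  translate([27, 0, 719]) cube([241, 22, 27]);
}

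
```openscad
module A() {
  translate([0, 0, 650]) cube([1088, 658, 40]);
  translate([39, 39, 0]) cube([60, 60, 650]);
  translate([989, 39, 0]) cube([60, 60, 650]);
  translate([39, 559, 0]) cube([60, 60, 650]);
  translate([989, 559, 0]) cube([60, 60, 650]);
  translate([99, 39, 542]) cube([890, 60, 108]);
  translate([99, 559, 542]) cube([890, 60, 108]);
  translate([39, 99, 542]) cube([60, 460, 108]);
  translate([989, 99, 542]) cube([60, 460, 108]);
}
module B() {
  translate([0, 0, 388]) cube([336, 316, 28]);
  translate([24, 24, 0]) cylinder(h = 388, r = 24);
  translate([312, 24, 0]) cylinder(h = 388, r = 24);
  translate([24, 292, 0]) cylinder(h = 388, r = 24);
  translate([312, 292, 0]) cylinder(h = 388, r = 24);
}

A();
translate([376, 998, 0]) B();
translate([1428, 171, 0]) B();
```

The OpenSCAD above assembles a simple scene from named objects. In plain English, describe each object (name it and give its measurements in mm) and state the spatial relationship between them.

A is a rectangular dining table. The top is 1088×658×40 mm with its upper surface at z = 690 mm. It stands on four 60×60 mm square legs, each inset 39 mm from the nearest pair of top edges, running from the floor to the underside of the top. Four apron rails, 60 mm thick and 108 mm tall, run between adjacent legs with their top edges flush with the underside of the top and their outer faces flush with the legs' outer faces.

B is a four-legged stool. The seat is 336×316 mm, 28 mm thick, top at z = 416 mm. It stands on four round legs, each 48 mm in diameter, from z = 0 to the seat underside, each leg's axis is inset half a diameter from the nearest pair of seat edges (so the leg's bounding box is flush with the corner).

Two stools sit around the table at the +y, +x sides.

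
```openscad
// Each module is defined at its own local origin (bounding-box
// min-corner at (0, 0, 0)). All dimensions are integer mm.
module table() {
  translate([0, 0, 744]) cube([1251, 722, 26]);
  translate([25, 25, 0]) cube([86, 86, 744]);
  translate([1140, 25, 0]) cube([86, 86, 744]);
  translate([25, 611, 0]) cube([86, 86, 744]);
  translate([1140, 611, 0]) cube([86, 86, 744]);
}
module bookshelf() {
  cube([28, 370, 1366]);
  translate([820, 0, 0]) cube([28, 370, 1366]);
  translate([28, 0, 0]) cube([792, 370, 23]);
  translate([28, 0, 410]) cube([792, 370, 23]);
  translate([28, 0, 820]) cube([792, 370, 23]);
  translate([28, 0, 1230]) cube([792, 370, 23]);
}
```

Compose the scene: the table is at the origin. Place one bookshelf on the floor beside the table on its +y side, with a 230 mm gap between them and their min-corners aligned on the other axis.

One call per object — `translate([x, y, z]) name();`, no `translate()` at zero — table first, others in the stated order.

table();
translate([0, 952, 0]) bookshelf();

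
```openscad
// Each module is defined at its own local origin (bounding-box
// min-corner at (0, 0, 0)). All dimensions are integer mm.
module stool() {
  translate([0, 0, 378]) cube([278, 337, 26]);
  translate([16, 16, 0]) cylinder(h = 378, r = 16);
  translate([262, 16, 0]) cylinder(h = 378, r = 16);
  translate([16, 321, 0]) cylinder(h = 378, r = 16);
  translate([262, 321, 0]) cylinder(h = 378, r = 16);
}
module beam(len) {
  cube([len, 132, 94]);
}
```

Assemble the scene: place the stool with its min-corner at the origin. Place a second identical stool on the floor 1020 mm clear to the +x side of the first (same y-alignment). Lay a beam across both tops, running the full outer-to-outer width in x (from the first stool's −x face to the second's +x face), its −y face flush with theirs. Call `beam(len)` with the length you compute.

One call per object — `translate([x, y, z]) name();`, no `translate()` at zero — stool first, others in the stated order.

stool();
translate([1298, 0, 0]) stool();
translate([0, 0, 404]) beam(1576);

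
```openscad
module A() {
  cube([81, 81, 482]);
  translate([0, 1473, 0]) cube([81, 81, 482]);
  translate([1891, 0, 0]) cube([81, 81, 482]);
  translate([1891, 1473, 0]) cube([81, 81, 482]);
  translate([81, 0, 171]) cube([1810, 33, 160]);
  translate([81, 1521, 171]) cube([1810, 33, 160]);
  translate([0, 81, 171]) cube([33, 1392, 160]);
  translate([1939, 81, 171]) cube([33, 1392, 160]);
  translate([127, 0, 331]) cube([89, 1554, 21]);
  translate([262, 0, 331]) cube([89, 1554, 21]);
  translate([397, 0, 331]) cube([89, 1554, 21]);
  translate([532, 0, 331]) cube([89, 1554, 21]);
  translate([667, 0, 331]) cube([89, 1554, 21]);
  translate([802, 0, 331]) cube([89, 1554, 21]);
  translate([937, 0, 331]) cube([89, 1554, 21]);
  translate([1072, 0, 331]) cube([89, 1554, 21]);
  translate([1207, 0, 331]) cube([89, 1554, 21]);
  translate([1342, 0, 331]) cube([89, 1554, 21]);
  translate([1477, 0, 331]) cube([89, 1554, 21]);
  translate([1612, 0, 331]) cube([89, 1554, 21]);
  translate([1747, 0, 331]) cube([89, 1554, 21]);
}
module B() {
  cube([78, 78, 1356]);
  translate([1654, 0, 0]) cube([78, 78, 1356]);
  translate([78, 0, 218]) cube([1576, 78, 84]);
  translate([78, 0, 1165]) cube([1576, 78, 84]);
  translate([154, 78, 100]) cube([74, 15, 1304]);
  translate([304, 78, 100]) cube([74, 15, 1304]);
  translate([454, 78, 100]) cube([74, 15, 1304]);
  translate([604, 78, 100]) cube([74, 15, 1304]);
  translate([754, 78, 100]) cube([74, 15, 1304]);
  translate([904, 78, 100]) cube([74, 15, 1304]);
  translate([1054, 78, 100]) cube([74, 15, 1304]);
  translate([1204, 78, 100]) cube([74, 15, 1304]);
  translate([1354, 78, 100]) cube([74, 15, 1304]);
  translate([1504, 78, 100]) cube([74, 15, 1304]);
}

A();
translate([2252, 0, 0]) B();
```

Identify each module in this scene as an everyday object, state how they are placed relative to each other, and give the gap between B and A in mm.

The fence section's nearest face is 280 mm from the bed frame's +x face.

A is a bed frame. B is a fence section. The fence section is on the floor beside the bed frame on its +x side. The gap between the fence section and the bed frame is 280 mm.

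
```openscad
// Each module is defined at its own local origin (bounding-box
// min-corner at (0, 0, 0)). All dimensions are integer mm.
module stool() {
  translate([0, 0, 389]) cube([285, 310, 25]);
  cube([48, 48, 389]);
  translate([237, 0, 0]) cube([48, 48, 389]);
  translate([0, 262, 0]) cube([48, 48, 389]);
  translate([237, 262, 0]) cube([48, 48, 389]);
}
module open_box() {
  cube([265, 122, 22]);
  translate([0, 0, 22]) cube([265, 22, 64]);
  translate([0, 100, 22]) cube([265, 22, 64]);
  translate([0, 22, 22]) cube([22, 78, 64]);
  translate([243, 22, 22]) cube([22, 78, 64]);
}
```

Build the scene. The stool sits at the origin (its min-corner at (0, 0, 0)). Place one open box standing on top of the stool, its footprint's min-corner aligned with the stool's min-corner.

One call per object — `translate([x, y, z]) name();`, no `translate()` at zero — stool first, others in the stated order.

stool();
translate([0, 0, 414]) open_box();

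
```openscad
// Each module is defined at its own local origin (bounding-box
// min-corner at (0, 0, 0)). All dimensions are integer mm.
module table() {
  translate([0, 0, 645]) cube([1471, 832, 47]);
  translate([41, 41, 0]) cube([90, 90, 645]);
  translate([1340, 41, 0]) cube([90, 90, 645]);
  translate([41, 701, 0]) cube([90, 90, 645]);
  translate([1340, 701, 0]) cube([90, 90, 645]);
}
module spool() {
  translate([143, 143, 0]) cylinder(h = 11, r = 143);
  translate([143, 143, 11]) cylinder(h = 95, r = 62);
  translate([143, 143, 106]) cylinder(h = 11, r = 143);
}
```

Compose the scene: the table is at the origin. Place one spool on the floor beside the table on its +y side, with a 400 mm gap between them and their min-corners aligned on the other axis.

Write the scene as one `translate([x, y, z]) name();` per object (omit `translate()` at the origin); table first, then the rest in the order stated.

table();
translate([0, 1232, 0]) spool();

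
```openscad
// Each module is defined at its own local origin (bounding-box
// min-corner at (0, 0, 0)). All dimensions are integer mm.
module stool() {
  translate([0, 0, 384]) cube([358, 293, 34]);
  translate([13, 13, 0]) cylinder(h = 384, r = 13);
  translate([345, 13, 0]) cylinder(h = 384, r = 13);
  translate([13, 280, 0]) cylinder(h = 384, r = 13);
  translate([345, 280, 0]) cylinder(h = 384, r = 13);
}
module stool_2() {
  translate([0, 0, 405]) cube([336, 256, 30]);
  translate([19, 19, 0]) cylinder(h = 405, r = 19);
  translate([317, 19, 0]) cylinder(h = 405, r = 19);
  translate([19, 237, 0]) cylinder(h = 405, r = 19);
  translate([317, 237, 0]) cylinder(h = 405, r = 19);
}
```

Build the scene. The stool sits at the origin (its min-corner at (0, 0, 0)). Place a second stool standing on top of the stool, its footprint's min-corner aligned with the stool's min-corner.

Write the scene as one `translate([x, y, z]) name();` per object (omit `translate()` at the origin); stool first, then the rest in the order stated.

stool();
translate([0, 0, 418]) stool_2();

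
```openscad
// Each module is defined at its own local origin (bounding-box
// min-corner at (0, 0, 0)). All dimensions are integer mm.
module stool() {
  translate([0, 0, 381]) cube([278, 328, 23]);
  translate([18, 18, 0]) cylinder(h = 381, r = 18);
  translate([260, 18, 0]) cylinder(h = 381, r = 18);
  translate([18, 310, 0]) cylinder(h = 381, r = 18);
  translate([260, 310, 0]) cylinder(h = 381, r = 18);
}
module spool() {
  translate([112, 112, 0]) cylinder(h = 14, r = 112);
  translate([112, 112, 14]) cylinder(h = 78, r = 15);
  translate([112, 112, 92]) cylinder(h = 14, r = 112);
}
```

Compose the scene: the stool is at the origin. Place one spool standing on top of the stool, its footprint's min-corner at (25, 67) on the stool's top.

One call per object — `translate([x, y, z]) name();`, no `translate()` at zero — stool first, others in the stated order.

stool();
translate([25, 67, 404]) spool();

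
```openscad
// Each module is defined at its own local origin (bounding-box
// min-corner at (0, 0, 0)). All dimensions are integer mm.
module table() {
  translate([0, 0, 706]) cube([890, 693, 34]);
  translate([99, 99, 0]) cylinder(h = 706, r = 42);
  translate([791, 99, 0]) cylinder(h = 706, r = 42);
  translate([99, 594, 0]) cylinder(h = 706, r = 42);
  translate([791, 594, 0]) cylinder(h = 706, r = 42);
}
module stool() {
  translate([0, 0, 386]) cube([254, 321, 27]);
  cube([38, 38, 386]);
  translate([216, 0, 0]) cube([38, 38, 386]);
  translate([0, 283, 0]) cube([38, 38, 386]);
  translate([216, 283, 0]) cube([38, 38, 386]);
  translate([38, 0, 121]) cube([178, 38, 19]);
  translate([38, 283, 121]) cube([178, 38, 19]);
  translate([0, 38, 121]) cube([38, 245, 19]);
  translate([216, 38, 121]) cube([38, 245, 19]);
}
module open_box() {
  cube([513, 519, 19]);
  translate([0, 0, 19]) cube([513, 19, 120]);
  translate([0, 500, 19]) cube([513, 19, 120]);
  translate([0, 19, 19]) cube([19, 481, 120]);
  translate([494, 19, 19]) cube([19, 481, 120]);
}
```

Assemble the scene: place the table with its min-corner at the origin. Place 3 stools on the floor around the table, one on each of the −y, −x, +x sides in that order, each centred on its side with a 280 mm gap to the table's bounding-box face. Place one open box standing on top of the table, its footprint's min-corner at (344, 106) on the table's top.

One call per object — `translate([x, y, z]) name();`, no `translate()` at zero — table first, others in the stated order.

table();
translate([318, -601, 0]) stool();
translate([-534, 186, 0]) stool();
translate([1170, 186, 0]) stool();
translate([344, 106, 740]) open_box();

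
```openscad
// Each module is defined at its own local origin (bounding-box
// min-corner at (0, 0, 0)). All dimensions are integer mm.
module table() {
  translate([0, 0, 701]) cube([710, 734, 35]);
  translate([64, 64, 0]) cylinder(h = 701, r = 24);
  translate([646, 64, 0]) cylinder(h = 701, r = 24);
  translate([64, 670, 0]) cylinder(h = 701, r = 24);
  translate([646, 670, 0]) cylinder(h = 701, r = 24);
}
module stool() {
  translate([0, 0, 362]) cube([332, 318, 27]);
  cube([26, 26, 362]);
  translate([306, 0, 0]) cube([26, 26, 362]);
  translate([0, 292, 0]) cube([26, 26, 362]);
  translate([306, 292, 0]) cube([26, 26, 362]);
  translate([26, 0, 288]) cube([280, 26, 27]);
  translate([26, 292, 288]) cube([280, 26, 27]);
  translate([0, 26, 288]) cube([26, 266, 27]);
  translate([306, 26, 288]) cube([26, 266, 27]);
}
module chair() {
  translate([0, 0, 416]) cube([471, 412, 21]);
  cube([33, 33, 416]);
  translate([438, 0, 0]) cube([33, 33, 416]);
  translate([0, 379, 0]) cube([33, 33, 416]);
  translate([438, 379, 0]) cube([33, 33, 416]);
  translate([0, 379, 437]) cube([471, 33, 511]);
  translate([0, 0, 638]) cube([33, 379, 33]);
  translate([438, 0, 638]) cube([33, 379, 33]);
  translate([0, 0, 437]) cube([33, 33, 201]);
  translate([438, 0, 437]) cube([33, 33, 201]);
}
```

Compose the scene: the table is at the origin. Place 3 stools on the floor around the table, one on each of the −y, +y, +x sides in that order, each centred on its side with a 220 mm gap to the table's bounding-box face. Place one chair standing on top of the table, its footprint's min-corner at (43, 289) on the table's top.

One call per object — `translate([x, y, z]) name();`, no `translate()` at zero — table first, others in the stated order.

table();
translate([189, -538, 0]) stool();
translate([189, 954, 0]) stool();
translate([930, 208, 0]) stool();
translate([43, 289, 736]) chair();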